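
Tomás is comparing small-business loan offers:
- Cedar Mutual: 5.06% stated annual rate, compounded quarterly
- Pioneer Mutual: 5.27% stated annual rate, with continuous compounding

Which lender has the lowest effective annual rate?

Cedar Mutual

Cedar Mutual: (1 + 0.0506/4)^4 − 1 = 5.157%
Pioneer Mutual: e^0.0527 − 1 = 5.411%
The lowest effective annual rate is Cedar Mutual at 5.157%.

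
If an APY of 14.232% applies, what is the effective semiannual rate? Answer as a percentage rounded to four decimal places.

The per-half-year rate i satisfies (1 + i)^2 = 1 + 0.14232.
i = 1.14232^(1/2) − 1 = 0.0687937 = 6.8794%.

6.8794%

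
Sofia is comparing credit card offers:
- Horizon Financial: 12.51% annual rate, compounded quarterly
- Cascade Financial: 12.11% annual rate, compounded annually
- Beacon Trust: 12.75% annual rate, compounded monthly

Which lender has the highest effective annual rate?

Horizon Financial: (1 + 0.1251/4)^4 − 1 = 13.109%
Cascade Financial: compounded annually, EAR = 12.110%
Beacon Trust: (1 + 0.1275/12)^12 − 1 = 13.522%
The highest effective annual rate is Beacon Trust at 13.522%.

Beacon Trust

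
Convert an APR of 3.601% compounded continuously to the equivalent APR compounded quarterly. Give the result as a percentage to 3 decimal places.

3.617%

EAR under continuous compounding: e^0.03601 − 1 = 0.036666.
Solve (1 + r/4)^4 = 1.036666: r/4 = 1.036666^(1/4) − 1 = 0.009043, so r = 0.036173 = 3.617%.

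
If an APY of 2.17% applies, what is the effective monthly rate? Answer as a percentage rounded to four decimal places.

The per-month rate i satisfies (1 + i)^12 = 1 + 0.0217.
i = 1.0217^(1/12) − 1 = 0.0017906 = 0.1791%.

0.1791%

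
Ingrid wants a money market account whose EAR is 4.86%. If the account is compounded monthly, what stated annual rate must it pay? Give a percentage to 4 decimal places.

(1 + r/12)^12 − 1 = 0.0486, so 1 + r/12 = 1.0486^(1/12).
r/12 = 0.003962, so r = 0.047550 = 4.7550%.

4.7550%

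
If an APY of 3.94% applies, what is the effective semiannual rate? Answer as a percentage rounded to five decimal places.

1.95097%

The per-half-year rate i satisfies (1 + i)^2 = 1 + 0.0394.
i = 1.0394^(1/2) − 1 = 0.0195097 = 1.95097%.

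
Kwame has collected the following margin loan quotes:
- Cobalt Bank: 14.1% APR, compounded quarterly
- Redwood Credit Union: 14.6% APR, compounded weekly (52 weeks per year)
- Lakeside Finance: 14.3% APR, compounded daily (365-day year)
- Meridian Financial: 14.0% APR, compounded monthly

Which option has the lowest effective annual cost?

Cobalt Bank: (1 + 0.141/4)^4 − 1 = 14.863%
Redwood Credit Union: (1 + 0.146/52)^52 − 1 = 15.696%
Lakeside Finance: (1 + 0.143/365)^365 − 1 = 15.370%
Meridian Financial: (1 + 0.140/12)^12 − 1 = 14.934%
The lowest effective annual rate is Cobalt Bank at 14.863%.

Cobalt Bank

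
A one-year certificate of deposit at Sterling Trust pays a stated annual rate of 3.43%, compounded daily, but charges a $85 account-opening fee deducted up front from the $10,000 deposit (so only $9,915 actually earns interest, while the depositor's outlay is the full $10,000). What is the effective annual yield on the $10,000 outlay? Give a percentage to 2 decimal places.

Value after one year: 9,915 × (1 + 0.0343/365)^365 = 9,915 × 1.034893 = $10,260.97.
Effective yield on the $10,000 outlay: 10,260.97 / 10,000 − 1 = 0.026097 = 2.61%.

2.61%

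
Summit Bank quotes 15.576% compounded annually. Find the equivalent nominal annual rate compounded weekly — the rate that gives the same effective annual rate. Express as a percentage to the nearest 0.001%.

14.496%

Compounded annually, EAR = nominal = 0.155760.
Solve (1 + r/52)^52 = 1.155760: r/52 = 1.155760^(1/52) − 1 = 0.002788, so r = 0.144960 = 14.496%.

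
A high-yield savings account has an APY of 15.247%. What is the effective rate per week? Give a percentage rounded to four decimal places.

0.2733%

The per-week rate i satisfies (1 + i)^52 = 1 + 0.15247.
i = 1.15247^(1/52) − 1 = 0.0027327 = 0.2733%.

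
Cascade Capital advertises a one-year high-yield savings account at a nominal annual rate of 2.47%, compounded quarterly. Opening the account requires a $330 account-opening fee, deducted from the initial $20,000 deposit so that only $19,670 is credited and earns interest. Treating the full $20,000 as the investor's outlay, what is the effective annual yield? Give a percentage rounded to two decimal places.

0.80%

Value after one year: 19,670 × (1 + 0.0247/4)^4 = 19,670 × 1.024930 = $20,160.37.
Effective yield on the $20,000 outlay: 20,160.37 / 20,000 − 1 = 0.008018 = 0.80%.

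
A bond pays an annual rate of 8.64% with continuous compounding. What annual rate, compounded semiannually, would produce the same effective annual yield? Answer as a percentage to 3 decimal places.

8.829%

EAR under continuous compounding: e^0.0864 − 1 = 0.090242.
Solve (1 + r/2)^2 = 1.090242: r/2 = 1.090242^(1/2) − 1 = 0.044147, so r = 0.088293 = 8.829%.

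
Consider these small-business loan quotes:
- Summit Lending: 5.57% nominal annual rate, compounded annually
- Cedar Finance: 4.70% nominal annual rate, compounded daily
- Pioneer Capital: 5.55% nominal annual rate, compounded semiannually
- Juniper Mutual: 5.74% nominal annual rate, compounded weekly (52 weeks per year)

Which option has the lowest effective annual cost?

Summit Lending: compounded annually, EAR = 5.570%
Cedar Finance: (1 + 0.0470/365)^365 − 1 = 4.812%
Pioneer Capital: (1 + 0.0555/2)^2 − 1 = 5.627%
Juniper Mutual: (1 + 0.0574/52)^52 − 1 = 5.905%
The lowest effective annual rate is Cedar Finance at 4.812%.

Cedar Finance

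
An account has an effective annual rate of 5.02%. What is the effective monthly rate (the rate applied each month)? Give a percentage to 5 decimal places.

The per-month rate i satisfies (1 + i)^12 = 1 + 0.0502.
i = 1.0502^(1/12) − 1 = 0.0040901 = 0.40901%.

0.40901%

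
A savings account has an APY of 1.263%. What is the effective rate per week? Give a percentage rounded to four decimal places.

0.0241%

The per-week rate i satisfies (1 + i)^52 = 1 + 0.01263.
i = 1.01263^(1/52) − 1 = 0.0002414 = 0.0241%.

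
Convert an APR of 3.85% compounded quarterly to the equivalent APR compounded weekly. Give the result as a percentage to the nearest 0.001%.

3.833%

EAR = (1 + 0.0385/4)^4 − 1 = 0.039059.
Solve (1 + r/52)^52 = 1.039059: r/52 = 1.039059^(1/52) − 1 = 0.000737, so r = 0.038330 = 3.833%.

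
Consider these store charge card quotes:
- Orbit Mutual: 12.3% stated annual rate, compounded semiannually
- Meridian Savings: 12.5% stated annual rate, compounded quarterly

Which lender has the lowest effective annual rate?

Orbit Mutual: (1 + 0.123/2)^2 − 1 = 12.678%
Meridian Savings: (1 + 0.125/4)^4 − 1 = 13.098%
The lowest effective annual rate is Orbit Mutual at 12.678%.

Orbit Mutual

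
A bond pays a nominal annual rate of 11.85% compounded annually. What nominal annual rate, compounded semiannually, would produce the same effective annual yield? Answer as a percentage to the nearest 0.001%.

Compounded annually, EAR = nominal = 0.118500.
Solve (1 + r/2)^2 = 1.118500: r/2 = 1.118500^(1/2) − 1 = 0.057592, so r = 0.115183 = 11.518%.

11.518%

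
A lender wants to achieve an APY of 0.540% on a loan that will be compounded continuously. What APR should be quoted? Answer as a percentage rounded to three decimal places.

Continuous: nominal r satisfies e^r − 1 = 0.00540.
r = ln(1 + 0.00540) = ln(1.00540) = 0.005385 = 0.539%.

0.539%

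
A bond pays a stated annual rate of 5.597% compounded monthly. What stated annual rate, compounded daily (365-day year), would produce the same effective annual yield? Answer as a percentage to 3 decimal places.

EAR = (1 + 0.05597/12)^12 − 1 = 0.057428.
Solve (1 + r/365)^365 = 1.057428: r/365 = 1.057428^(1/365) − 1 = 0.000153, so r = 0.055844 = 5.584%.

5.584%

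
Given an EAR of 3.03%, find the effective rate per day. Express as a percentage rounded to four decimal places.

0.0082%

The per-day rate i satisfies (1 + i)^365 = 1 + 0.0303.
i = 1.0303^(1/365) − 1 = 0.0000818 = 0.0082%.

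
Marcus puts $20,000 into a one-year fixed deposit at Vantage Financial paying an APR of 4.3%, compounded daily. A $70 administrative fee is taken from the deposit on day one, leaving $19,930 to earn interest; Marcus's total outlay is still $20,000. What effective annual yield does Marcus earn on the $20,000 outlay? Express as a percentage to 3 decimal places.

4.028%

Value after one year: 19,930 × (1 + 0.043/365)^365 = 19,930 × 1.043935 = $20,805.63.
Effective yield on the $20,000 outlay: 20,805.63 / 20,000 − 1 = 0.040281 = 4.028%.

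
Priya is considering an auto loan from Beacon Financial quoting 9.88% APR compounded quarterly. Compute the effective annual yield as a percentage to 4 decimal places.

EAR = (1 + 0.0988/4)^4 − 1.
= (1 + 0.024700)^4 − 1 = 1.102521 − 1 = 10.2521%.

10.2521%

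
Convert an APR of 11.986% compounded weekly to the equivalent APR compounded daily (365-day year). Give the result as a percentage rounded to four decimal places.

11.9742%

EAR = (1 + 0.11986/52)^52 − 1 = 0.127184.
Solve (1 + r/365)^365 = 1.127184: r/365 = 1.127184^(1/365) − 1 = 0.000328, so r = 0.119742 = 11.9742%.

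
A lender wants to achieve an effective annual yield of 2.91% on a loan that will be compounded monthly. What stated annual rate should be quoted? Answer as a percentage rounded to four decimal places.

2.8719%

(1 + r/12)^12 − 1 = 0.0291, so 1 + r/12 = 1.0291^(1/12).
r/12 = 0.002393, so r = 0.028719 = 2.8719%.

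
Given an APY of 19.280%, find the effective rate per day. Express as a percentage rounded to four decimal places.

The per-day rate i satisfies (1 + i)^365 = 1 + 0.19280.
i = 1.19280^(1/365) − 1 = 0.0004831 = 0.0483%.

0.0483%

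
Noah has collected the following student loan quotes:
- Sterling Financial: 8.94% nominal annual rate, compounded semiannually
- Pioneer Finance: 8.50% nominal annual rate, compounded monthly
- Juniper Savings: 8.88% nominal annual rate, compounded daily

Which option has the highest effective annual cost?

Juniper Savings

Sterling Financial: (1 + 0.0894/2)^2 − 1 = 9.140%
Pioneer Finance: (1 + 0.0850/12)^12 − 1 = 8.839%
Juniper Savings: (1 + 0.0888/365)^365 − 1 = 9.285%
The highest effective annual rate is Juniper Savings at 9.285%.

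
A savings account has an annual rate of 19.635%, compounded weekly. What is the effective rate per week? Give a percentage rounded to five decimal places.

0.37760%

With a nominal annual rate compounded weekly, the periodic rate is the nominal rate divided by 52.
i = 0.19635 / 52 = 0.0037760 = 0.37760%.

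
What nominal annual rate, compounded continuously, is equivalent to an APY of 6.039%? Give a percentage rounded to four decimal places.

Continuous: nominal r satisfies e^r − 1 = 0.06039.
r = ln(1 + 0.06039) = ln(1.06039) = 0.058637 = 5.8637%.

5.8637%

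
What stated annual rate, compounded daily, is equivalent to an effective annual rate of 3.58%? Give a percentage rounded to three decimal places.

3.518%

(1 + r/365)^365 − 1 = 0.0358, so 1 + r/365 = 1.0358^(1/365).
r/365 = 0.000096, so r = 0.035176 = 3.518%.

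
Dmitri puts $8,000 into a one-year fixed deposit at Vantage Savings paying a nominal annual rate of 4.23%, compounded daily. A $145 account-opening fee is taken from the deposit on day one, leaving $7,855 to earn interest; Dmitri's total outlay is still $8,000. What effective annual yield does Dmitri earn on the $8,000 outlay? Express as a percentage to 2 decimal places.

2.43%

Value after one year: 7,855 × (1 + 0.0423/365)^365 = 7,855 × 1.043205 = $8,194.37.
Effective yield on the $8,000 outlay: 8,194.37 / 8,000 − 1 = 0.024297 = 2.43%.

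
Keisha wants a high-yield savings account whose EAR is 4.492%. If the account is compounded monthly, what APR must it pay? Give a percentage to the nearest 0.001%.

(1 + r/12)^12 − 1 = 0.04492, so 1 + r/12 = 1.04492^(1/12).
r/12 = 0.003668, so r = 0.044021 = 4.402%.

4.402%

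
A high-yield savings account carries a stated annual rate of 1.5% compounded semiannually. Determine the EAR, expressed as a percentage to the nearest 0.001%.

1.506%

EAR = (1 + 0.015/2)^2 − 1.
= 1.015056 − 1 = 1.506%.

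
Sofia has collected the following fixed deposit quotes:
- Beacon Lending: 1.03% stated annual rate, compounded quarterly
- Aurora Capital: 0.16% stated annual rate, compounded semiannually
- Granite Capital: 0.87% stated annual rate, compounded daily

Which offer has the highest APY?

Beacon Lending: (1 + 0.0103/4)^4 − 1 = 1.034%
Aurora Capital: (1 + 0.0016/2)^2 − 1 = 0.160%
Granite Capital: (1 + 0.0087/365)^365 − 1 = 0.874%
The highest effective annual rate is Beacon Lending at 1.034%.

Beacon Lending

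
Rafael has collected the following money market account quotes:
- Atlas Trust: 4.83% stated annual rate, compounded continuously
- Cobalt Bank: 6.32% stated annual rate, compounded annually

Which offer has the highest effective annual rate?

Atlas Trust: e^0.0483 − 1 = 4.949%
Cobalt Bank: compounded annually, EAR = 6.320%
The highest effective annual rate is Cobalt Bank at 6.320%.

Cobalt Bank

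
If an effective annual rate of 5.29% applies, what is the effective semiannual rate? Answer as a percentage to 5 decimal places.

2.61092%

The per-half-year rate i satisfies (1 + i)^2 = 1 + 0.0529.
i = 1.0529^(1/2) − 1 = 0.0261092 = 2.61092%.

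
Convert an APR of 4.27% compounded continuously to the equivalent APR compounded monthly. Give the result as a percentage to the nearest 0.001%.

4.278%

EAR under continuous compounding: e^0.0427 − 1 = 0.043625.
Solve (1 + r/12)^12 = 1.043625: r/12 = 1.043625^(1/12) − 1 = 0.003565, so r = 0.042776 = 4.278%.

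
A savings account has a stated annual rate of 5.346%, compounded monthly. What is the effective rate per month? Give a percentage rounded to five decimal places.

With a nominal annual rate compounded monthly, the periodic rate is the nominal rate divided by 12.
i = 0.05346 / 12 = 0.0044550 = 0.44550%.

0.44550%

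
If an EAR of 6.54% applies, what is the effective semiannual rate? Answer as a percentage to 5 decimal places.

The per-half-year rate i satisfies (1 + i)^2 = 1 + 0.0654.
i = 1.0654^(1/2) − 1 = 0.0321822 = 3.21822%.

3.21822%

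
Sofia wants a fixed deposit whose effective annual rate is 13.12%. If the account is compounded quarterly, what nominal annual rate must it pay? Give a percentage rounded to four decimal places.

(1 + r/4)^4 − 1 = 0.1312, so 1 + r/4 = 1.1312^(1/4).
r/4 = 0.031300, so r = 0.125198 = 12.5198%.

12.5198%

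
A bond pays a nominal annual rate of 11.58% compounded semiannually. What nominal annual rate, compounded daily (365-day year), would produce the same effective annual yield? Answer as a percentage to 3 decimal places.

11.259%

EAR = (1 + 0.1158/2)^2 − 1 = 0.119152.
Solve (1 + r/365)^365 = 1.119152: r/365 = 1.119152^(1/365) − 1 = 0.000308, so r = 0.112589 = 11.259%.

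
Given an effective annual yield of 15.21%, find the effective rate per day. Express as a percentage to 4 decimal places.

0.0388%

The per-day rate i satisfies (1 + i)^365 = 1 + 0.1521.
i = 1.1521^(1/365) − 1 = 0.0003880 = 0.0388%.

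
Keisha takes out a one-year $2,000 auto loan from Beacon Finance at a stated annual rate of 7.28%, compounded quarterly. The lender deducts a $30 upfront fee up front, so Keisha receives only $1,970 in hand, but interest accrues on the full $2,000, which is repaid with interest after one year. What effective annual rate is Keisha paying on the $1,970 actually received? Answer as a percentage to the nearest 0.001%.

Amount owed after one year: 2,000 × (1 + 0.0728/4)^4 = 2,000 × 1.074812 = $2,149.62.
Effective rate on net proceeds: 2,149.62 / 1,970 − 1 = 0.091179 = 9.118%.

9.118%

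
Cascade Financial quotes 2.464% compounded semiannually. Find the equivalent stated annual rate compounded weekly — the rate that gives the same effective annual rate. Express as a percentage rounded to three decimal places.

2.450%

EAR = (1 + 0.02464/2)^2 − 1 = 0.024792.
Solve (1 + r/52)^52 = 1.024792: r/52 = 1.024792^(1/52) − 1 = 0.000471, so r = 0.024495 = 2.450%.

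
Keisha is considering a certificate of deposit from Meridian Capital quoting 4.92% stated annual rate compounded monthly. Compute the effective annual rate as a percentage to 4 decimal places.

EAR = (1 + 0.0492/12)^12 − 1.
= 1.050325 − 1 = 5.0325%.

5.0325%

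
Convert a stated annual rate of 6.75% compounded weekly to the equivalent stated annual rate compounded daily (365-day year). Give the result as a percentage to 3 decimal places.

EAR = (1 + 0.0675/52)^52 − 1 = 0.069783.
Solve (1 + r/365)^365 = 1.069783: r/365 = 1.069783^(1/365) − 1 = 0.000185, so r = 0.067462 = 6.746%.

6.746%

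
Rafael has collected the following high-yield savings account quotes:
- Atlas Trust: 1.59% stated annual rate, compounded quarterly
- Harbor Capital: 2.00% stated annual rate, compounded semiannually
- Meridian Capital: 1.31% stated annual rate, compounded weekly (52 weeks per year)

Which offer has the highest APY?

Harbor Capital

Atlas Trust: (1 + 0.0159/4)^4 − 1 = 1.600%
Harbor Capital: (1 + 0.0200/2)^2 − 1 = 2.010%
Meridian Capital: (1 + 0.0131/52)^52 − 1 = 1.318%
The highest effective annual rate is Harbor Capital at 2.010%.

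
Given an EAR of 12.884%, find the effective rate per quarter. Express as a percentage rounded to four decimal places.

3.0761%

The per-quarter rate i satisfies (1 + i)^4 = 1 + 0.12884.
i = 1.12884^(1/4) − 1 = 0.0307613 = 3.0761%.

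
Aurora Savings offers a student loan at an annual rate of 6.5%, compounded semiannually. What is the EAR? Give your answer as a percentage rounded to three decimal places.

EAR = (1 + 0.065/2)^2 − 1.
= (1 + 0.032500)^2 − 1 = 1.066056 − 1 = 6.606%.

6.606%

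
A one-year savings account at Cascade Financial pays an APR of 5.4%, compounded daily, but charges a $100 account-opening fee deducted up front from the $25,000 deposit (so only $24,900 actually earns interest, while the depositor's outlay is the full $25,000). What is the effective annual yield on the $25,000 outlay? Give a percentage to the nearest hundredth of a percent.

5.13%

Value after one year: 24,900 × (1 + 0.054/365)^365 = 24,900 × 1.055480 = $26,281.46.
Effective yield on the $25,000 outlay: 26,281.46 / 25,000 − 1 = 0.051258 = 5.13%.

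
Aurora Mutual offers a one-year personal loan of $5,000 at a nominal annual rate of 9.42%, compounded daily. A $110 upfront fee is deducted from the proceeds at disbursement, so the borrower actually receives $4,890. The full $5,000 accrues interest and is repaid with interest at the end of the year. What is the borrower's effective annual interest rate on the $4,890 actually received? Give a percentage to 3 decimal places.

12.348%

Amount owed after one year: 5,000 × (1 + 0.0942/365)^365 = 5,000 × 1.098766 = $5,493.83.
Effective rate on net proceeds: 5,493.83 / 4,890 − 1 = 0.123483 = 12.348%.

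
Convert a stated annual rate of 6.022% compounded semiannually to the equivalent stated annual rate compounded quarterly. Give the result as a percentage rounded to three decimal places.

EAR = (1 + 0.06022/2)^2 − 1 = 0.061127.
Solve (1 + r/4)^4 = 1.061127: r/4 = 1.061127^(1/4) − 1 = 0.014943, so r = 0.059773 = 5.977%.

5.977%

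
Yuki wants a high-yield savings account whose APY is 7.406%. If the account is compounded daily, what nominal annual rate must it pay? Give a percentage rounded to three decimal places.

7.145%

(1 + r/365)^365 − 1 = 0.07406, so 1 + r/365 = 1.07406^(1/365).
r/365 = 0.000196, so r = 0.071453 = 7.145%.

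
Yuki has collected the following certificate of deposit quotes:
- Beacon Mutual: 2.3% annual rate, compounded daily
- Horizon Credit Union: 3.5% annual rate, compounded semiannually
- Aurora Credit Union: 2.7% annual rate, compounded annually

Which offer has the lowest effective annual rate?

Beacon Mutual: (1 + 0.023/365)^365 − 1 = 2.327%
Horizon Credit Union: (1 + 0.035/2)^2 − 1 = 3.531%
Aurora Credit Union: compounded annually, EAR = 2.700%
The lowest effective annual rate is Beacon Mutual at 2.327%.

Beacon Mutual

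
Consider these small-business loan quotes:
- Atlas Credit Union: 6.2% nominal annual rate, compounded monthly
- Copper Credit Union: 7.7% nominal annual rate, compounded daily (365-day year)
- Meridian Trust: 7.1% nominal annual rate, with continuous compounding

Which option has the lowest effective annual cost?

Atlas Credit Union: (1 + 0.062/12)^12 − 1 = 6.379%
Copper Credit Union: (1 + 0.077/365)^365 − 1 = 8.003%
Meridian Trust: e^0.071 − 1 = 7.358%
The lowest effective annual rate is Atlas Credit Union at 6.379%.

Atlas Credit Union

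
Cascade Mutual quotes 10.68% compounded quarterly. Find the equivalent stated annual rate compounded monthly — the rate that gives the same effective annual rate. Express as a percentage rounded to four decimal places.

EAR = (1 + 0.1068/4)^4 − 1 = 0.111154.
Solve (1 + r/12)^12 = 1.111154: r/12 = 1.111154^(1/12) − 1 = 0.008822, so r = 0.105863 = 10.5863%.

10.5863%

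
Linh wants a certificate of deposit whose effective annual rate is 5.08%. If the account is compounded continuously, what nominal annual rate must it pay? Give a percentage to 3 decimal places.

Continuous: nominal r satisfies e^r − 1 = 0.0508.
r = ln(1 + 0.0508) = ln(1.0508) = 0.049552 = 4.955%.

4.955%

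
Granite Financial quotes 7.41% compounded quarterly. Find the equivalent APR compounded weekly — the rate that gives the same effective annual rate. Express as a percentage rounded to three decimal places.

7.347%

EAR = (1 + 0.0741/4)^4 − 1 = 0.076185.
Solve (1 + r/52)^52 = 1.076185: r/52 = 1.076185^(1/52) − 1 = 0.001413, so r = 0.073474 = 7.347%.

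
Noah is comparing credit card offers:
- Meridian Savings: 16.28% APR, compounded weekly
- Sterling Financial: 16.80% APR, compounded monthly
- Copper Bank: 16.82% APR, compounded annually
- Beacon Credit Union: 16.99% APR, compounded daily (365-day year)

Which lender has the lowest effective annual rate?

Copper Bank

Meridian Savings: (1 + 0.1628/52)^52 − 1 = 17.650%
Sterling Financial: (1 + 0.1680/12)^12 − 1 = 18.156%
Copper Bank: compounded annually, EAR = 16.820%
Beacon Credit Union: (1 + 0.1699/365)^365 − 1 = 18.514%
The lowest effective annual rate is Copper Bank at 16.820%.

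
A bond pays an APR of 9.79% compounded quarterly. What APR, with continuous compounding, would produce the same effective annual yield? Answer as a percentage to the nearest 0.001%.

9.672%

EAR = (1 + 0.0979/4)^4 − 1 = 0.101553.
Equivalent continuous rate: r = ln(1 + 0.101553) = 0.096721 = 9.672%.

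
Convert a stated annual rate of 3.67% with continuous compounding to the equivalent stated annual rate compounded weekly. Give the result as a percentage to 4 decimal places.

EAR under continuous compounding: e^0.0367 − 1 = 0.037382.
Solve (1 + r/52)^52 = 1.037382: r/52 = 1.037382^(1/52) − 1 = 0.000706, so r = 0.036713 = 3.6713%.

3.6713%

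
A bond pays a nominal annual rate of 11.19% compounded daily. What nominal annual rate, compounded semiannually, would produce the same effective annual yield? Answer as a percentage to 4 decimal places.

EAR = (1 + 0.1119/365)^365 − 1 = 0.118382.
Solve (1 + r/2)^2 = 1.118382: r/2 = 1.118382^(1/2) − 1 = 0.057536, so r = 0.115071 = 11.5071%.

11.5071%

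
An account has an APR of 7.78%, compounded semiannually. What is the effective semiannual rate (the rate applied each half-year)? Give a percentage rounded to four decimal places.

3.8900%

With a nominal annual rate compounded semiannually, the periodic rate is the nominal rate divided by 2.
i = 0.0778 / 2 = 0.0389000 = 3.8900%.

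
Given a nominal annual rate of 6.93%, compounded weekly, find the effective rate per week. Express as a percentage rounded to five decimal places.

With a nominal annual rate compounded weekly, the periodic rate is the nominal rate divided by 52.
i = 0.0693 / 52 = 0.0013327 = 0.13327%.

0.13327%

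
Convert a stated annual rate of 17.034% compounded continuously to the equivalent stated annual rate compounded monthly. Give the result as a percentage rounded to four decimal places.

17.1555%

EAR under continuous compounding: e^0.17034 − 1 = 0.185708.
Solve (1 + r/12)^12 = 1.185708: r/12 = 1.185708^(1/12) − 1 = 0.014296, so r = 0.171555 = 17.1555%.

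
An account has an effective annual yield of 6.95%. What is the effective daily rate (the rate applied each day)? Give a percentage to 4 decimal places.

0.0184%

The per-day rate i satisfies (1 + i)^365 = 1 + 0.0695.
i = 1.0695^(1/365) − 1 = 0.0001841 = 0.0184%.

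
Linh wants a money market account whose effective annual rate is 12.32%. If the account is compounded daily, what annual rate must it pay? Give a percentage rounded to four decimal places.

11.6200%

(1 + r/365)^365 − 1 = 0.1232, so 1 + r/365 = 1.1232^(1/365).
r/365 = 0.000318, so r = 0.116200 = 11.6200%.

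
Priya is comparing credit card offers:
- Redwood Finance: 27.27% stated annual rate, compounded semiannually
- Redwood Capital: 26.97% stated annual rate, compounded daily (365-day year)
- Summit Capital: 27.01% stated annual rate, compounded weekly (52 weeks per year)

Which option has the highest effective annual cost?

Redwood Capital

Redwood Finance: (1 + 0.2727/2)^2 − 1 = 29.129%
Redwood Capital: (1 + 0.2697/365)^365 − 1 = 30.944%
Summit Capital: (1 + 0.2701/52)^52 − 1 = 30.918%
The highest effective annual rate is Redwood Capital at 30.944%.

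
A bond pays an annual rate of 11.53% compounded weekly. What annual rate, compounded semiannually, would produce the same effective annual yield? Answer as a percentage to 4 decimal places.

11.8553%

EAR = (1 + 0.1153/52)^52 − 1 = 0.122067.
Solve (1 + r/2)^2 = 1.122067: r/2 = 1.122067^(1/2) − 1 = 0.059277, so r = 0.118553 = 11.8553%.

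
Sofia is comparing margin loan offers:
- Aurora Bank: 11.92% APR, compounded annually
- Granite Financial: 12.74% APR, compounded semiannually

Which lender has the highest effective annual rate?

Granite Financial

Aurora Bank: compounded annually, EAR = 11.920%
Granite Financial: (1 + 0.1274/2)^2 − 1 = 13.146%
The highest effective annual rate is Granite Financial at 13.146%.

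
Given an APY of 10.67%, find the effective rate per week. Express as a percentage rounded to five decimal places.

The per-week rate i satisfies (1 + i)^52 = 1 + 0.1067.
i = 1.1067^(1/52) − 1 = 0.0019516 = 0.19516%.

0.19516%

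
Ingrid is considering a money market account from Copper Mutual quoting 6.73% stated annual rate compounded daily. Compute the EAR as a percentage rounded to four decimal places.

6.9610%

EAR = (1 + 0.0673/365)^365 − 1.
= 1.069610 − 1 = 6.9610%.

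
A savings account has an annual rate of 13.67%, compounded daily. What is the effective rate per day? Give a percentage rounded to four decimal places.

0.0375%

With a nominal annual rate compounded daily, the periodic rate is the nominal rate divided by 365.
i = 0.1367 / 365 = 0.0003745 = 0.0375%.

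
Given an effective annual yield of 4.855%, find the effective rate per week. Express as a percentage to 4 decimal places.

0.0912%

The per-week rate i satisfies (1 + i)^52 = 1 + 0.04855.
i = 1.04855^(1/52) − 1 = 0.0009121 = 0.0912%.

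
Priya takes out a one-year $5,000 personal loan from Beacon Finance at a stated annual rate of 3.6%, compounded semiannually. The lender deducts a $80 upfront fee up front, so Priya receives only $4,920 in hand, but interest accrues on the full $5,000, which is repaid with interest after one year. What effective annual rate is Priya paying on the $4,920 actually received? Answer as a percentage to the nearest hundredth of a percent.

5.32%

Amount owed after one year: 5,000 × (1 + 0.036/2)^2 = 5,000 × 1.036324 = $5,181.62.
Effective rate on net proceeds: 5,181.62 / 4,920 − 1 = 0.053175 = 5.32%.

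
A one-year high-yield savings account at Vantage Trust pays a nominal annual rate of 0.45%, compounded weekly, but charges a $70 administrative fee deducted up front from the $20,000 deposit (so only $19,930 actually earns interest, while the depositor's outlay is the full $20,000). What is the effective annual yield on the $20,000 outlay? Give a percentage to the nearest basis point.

0.10%

Value after one year: 19,930 × (1 + 0.0045/52)^52 = 19,930 × 1.004510 = $20,019.88.
Effective yield on the $20,000 outlay: 20,019.88 / 20,000 − 1 = 0.000994 = 0.10%.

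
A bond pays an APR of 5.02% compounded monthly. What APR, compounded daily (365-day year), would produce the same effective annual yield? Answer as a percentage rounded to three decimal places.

5.010%

EAR = (1 + 0.0502/12)^12 − 1 = 0.051371.
Solve (1 + r/365)^365 = 1.051371: r/365 = 1.051371^(1/365) − 1 = 0.000137, so r = 0.050099 = 5.010%.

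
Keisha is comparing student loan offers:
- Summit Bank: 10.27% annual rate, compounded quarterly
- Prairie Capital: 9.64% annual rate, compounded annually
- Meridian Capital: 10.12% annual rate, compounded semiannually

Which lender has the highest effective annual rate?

Summit Bank: (1 + 0.1027/4)^4 − 1 = 10.672%
Prairie Capital: compounded annually, EAR = 9.640%
Meridian Capital: (1 + 0.1012/2)^2 − 1 = 10.376%
The highest effective annual rate is Summit Bank at 10.672%.

Summit Bank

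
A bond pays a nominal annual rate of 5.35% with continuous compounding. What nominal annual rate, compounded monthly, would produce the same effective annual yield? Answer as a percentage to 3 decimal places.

EAR under continuous compounding: e^0.0535 − 1 = 0.054957.
Solve (1 + r/12)^12 = 1.054957: r/12 = 1.054957^(1/12) − 1 = 0.004468, so r = 0.053619 = 5.362%.

5.362%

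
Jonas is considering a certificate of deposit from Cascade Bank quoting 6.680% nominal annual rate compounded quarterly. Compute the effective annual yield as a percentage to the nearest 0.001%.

6.849%

EAR = (1 + 0.06680/4)^4 − 1.
= 1.068492 − 1 = 6.849%.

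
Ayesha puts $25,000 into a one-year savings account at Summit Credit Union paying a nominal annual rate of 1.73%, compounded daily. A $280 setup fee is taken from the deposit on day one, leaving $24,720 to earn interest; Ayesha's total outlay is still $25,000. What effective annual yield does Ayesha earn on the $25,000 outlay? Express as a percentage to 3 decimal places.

0.605%

Value after one year: 24,720 × (1 + 0.0173/365)^365 = 24,720 × 1.017450 = $25,151.37.
Effective yield on the $25,000 outlay: 25,151.37 / 25,000 − 1 = 0.006055 = 0.605%.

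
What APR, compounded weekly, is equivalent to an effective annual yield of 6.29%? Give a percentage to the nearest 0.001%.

(1 + r/52)^52 − 1 = 0.0629, so 1 + r/52 = 1.0629^(1/52).
r/52 = 0.001174, so r = 0.061037 = 6.104%.

6.104%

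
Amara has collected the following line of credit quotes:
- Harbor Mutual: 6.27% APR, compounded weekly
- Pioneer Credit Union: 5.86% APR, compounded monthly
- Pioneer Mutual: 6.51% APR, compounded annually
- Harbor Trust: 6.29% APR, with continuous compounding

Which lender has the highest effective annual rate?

Harbor Mutual: (1 + 0.0627/52)^52 − 1 = 6.467%
Pioneer Credit Union: (1 + 0.0586/12)^12 − 1 = 6.020%
Pioneer Mutual: compounded annually, EAR = 6.510%
Harbor Trust: e^0.0629 − 1 = 6.492%
The highest effective annual rate is Pioneer Mutual at 6.510%.

Pioneer Mutual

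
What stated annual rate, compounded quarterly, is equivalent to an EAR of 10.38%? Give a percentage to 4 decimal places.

(1 + r/4)^4 − 1 = 0.1038, so 1 + r/4 = 1.1038^(1/4).
r/4 = 0.024997, so r = 0.099988 = 9.9988%.

9.9988%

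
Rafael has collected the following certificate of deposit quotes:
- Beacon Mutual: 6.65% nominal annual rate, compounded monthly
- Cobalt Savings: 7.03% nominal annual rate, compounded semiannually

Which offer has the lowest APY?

Beacon Mutual: (1 + 0.0665/12)^12 − 1 = 6.856%
Cobalt Savings: (1 + 0.0703/2)^2 − 1 = 7.154%
The lowest effective annual rate is Beacon Mutual at 6.856%.

Beacon Mutual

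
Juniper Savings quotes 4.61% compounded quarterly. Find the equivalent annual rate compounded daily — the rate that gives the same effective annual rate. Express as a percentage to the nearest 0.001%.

4.584%

EAR = (1 + 0.0461/4)^4 − 1 = 0.046903.
Solve (1 + r/365)^365 = 1.046903: r/365 = 1.046903^(1/365) − 1 = 0.000126, so r = 0.045839 = 4.584%.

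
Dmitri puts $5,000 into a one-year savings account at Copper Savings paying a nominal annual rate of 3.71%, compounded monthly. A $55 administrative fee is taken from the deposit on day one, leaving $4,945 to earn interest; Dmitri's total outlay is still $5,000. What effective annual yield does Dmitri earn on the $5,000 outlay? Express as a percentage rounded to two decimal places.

Value after one year: 4,945 × (1 + 0.0371/12)^12 = 4,945 × 1.037737 = $5,131.61.
Effective yield on the $5,000 outlay: 5,131.61 / 5,000 − 1 = 0.026322 = 2.63%.

2.63%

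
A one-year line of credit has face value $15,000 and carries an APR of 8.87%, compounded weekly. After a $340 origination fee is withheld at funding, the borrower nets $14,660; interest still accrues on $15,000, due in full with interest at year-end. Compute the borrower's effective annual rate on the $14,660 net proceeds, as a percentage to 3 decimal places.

Amount owed after one year: 15,000 × (1 + 0.0887/52)^52 = 15,000 × 1.092670 = $16,390.05.
Effective rate on net proceeds: 16,390.05 / 14,660 − 1 = 0.118012 = 11.801%.

11.801%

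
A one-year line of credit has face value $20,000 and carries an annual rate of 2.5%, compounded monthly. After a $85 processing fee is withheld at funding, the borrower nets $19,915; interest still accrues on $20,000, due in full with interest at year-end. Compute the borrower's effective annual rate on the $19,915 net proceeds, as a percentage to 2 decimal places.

Amount owed after one year: 20,000 × (1 + 0.025/12)^12 = 20,000 × 1.025288 = $20,505.77.
Effective rate on net proceeds: 20,505.77 / 19,915 − 1 = 0.029665 = 2.97%.

2.97%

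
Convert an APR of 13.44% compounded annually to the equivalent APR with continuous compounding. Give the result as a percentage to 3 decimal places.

12.610%

Compounded annually, EAR = nominal = 0.134400.
Equivalent continuous rate: r = ln(1 + 0.134400) = 0.126104 = 12.610%.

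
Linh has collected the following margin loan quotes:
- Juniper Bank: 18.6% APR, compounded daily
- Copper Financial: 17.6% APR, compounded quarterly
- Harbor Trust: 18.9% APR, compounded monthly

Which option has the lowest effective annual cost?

Copper Financial

Juniper Bank: (1 + 0.186/365)^365 − 1 = 20.437%
Copper Financial: (1 + 0.176/4)^4 − 1 = 18.796%
Harbor Trust: (1 + 0.189/12)^12 − 1 = 20.626%
The lowest effective annual rate is Copper Financial at 18.796%.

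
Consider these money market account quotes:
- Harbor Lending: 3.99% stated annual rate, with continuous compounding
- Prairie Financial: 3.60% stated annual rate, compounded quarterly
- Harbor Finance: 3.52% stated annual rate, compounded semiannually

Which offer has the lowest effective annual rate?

Harbor Lending: e^0.0399 − 1 = 4.071%
Prairie Financial: (1 + 0.0360/4)^4 − 1 = 3.649%
Harbor Finance: (1 + 0.0352/2)^2 − 1 = 3.551%
The lowest effective annual rate is Harbor Finance at 3.551%.

Harbor Finance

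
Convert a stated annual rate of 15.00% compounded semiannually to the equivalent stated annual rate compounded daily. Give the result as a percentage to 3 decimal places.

14.467%

EAR = (1 + 0.1500/2)^2 − 1 = 0.155625.
Solve (1 + r/365)^365 = 1.155625: r/365 = 1.155625^(1/365) − 1 = 0.000396, so r = 0.144670 = 14.467%.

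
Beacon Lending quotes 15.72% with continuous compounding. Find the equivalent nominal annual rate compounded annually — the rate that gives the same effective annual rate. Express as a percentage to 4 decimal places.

EAR under continuous compounding: e^0.1572 − 1 = 0.170230.
Compounded annually, the equivalent nominal rate is the EAR itself: 17.0230%.

17.0230%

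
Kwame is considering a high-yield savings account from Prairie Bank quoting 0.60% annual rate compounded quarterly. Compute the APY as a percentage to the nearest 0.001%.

0.601%

EAR = (1 + 0.0060/4)^4 − 1.
= (1 + 0.001500)^4 − 1 = 1.006014 − 1 = 0.601%.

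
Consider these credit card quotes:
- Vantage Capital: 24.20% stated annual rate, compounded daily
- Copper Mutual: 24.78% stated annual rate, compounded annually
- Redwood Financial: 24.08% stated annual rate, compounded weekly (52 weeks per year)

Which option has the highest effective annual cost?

Vantage Capital: (1 + 0.2420/365)^365 − 1 = 27.369%
Copper Mutual: compounded annually, EAR = 24.780%
Redwood Financial: (1 + 0.2408/52)^52 − 1 = 27.156%
The highest effective annual rate is Vantage Capital at 27.369%.

Vantage Capital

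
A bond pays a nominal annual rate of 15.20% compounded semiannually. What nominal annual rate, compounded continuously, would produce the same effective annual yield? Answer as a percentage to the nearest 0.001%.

EAR = (1 + 0.1520/2)^2 − 1 = 0.157776.
Equivalent continuous rate: r = ln(1 + 0.157776) = 0.146501 = 14.650%.

14.650%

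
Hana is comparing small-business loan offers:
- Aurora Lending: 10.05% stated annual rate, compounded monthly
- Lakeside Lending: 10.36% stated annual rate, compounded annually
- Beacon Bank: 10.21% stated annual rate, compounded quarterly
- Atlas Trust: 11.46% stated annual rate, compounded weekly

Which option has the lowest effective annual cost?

Aurora Lending: (1 + 0.1005/12)^12 − 1 = 10.526%
Lakeside Lending: compounded annually, EAR = 10.360%
Beacon Bank: (1 + 0.1021/4)^4 − 1 = 10.608%
Atlas Trust: (1 + 0.1146/52)^52 − 1 = 12.128%
The lowest effective annual rate is Lakeside Lending at 10.360%.

Lakeside Lending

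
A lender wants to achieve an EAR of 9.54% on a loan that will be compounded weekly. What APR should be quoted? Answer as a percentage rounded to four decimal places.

9.1199%

(1 + r/52)^52 − 1 = 0.0954, so 1 + r/52 = 1.0954^(1/52).
r/52 = 0.001754, so r = 0.091199 = 9.1199%.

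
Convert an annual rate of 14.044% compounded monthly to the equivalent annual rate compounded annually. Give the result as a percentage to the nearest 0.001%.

EAR = (1 + 0.14044/12)^12 − 1 = 0.149842.
Compounded annually, the equivalent nominal rate is the EAR itself: 14.984%.

14.984%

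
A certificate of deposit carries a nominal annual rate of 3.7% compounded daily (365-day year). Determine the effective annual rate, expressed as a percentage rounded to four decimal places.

EAR = (1 + 0.037/365)^365 − 1.
= 1.037691 − 1 = 3.7691%.

3.7691%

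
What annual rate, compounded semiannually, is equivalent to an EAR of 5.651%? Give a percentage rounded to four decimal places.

5.5733%

(1 + r/2)^2 − 1 = 0.05651, so 1 + r/2 = 1.05651^(1/2).
r/2 = 0.027867, so r = 0.055733 = 5.5733%.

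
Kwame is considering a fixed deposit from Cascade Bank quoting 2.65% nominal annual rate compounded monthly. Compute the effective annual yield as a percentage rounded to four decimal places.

EAR = (1 + 0.0265/12)^12 − 1.
= (1 + 0.002208)^12 − 1 = 1.026824 − 1 = 2.6824%.

2.6824%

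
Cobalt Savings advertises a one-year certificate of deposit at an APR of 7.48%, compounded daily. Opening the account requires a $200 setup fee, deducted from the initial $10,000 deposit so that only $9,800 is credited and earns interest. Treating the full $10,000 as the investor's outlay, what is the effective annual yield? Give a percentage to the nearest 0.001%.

Value after one year: 9,800 × (1 + 0.0748/365)^365 = 9,800 × 1.077660 = $10,561.07.
Effective yield on the $10,000 outlay: 10,561.07 / 10,000 − 1 = 0.056107 = 5.611%.

5.611%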